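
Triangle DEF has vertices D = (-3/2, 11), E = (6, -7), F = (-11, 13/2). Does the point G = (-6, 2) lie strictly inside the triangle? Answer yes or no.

Barycentric coordinates of G: (-4/91, 29/91, 66/91).
The three coordinates are negative, positive, positive; a point is interior exactly when all three are positive.

no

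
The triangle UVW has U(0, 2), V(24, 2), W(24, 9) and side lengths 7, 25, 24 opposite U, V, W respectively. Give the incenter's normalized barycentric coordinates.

(1/8, 25/56, 3/7)

The incenter has barycentric coordinates proportional to the opposite side lengths: (7 : 25 : 24).
Normalizing by 7+25+24 = 56 gives (1/8, 25/56, 3/7).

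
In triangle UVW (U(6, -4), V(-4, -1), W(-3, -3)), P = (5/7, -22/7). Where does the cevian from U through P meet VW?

Barycentric coordinates of P with respect to UVW: (3/7, 1/7, 3/7).
On side VW the U-coordinate is zero; dropping P's U-weight 3/7 and renormalizing the remaining 1/7 : 3/7 gives weights 1/4, 3/4 on V, W.
Q = (1/4)·(-4, -1) + (3/4)·(-3, -3) = (-13/4, -5/2).

(-13/4, -5/2)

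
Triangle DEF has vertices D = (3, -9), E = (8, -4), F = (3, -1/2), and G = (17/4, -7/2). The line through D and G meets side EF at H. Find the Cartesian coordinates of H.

Barycentric coordinates of G with respect to DEF: (1/4, 1/4, 1/2).
On side EF the D-coordinate is zero; dropping G's D-weight 1/4 and renormalizing the remaining 1/4 : 1/2 gives weights 1/3, 2/3 on E, F.
H = (1/3)·(8, -4) + (2/3)·(3, -1/2) = (14/3, -5/3).

(14/3, -5/3)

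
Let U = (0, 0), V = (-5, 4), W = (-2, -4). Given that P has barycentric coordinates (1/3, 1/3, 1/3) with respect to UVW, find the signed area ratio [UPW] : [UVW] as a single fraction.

1/3

The signed ratio [UPW]/[UVW] equals the barycentric coordinate of P at vertex V, which is 1/3.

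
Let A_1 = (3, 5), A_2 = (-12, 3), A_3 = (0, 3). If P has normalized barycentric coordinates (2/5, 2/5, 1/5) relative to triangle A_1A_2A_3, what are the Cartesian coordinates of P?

P = (2/5)·A_1 + (2/5)·A_2 + (1/5)·A_3.
x-coordinate: (2/5)·3 + (2/5)·(-12) + (1/5)·0 = -18/5.
y-coordinate: (2/5)·5 + (2/5)·3 + (1/5)·3 = 19/5.

(-18/5, 19/5)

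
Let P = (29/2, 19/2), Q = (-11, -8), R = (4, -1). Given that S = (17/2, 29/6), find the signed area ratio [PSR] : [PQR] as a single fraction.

[PQR] = ½·((29/2)·(-8−(-1)) + (-11)·(-1−(19/2)) + 4·(19/2−(-8))) = ½·(-203/2 + 231/2 + 70) = 42.
[PSR] = ½·((29/2)·(29/6−(-1)) + (17/2)·(-1−(19/2)) + 4·(19/2−(29/6))) = ½·(1015/12 − 357/4 + 56/3) = 7, so the ratio is 7/42 = 1/6.

1/6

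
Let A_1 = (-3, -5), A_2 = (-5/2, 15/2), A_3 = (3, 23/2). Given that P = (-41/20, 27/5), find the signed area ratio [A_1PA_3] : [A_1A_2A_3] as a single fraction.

7/10

[A_1A_2A_3] = ½·((-3)·(15/2−(23/2)) + (-5/2)·(23/2−(-5)) + 3·(-5−(15/2))) = ½·(12 − 165/4 − 75/2) = -267/8.
[A_1PA_3] = ½·((-3)·(27/5−(23/2)) + (-41/20)·(23/2−(-5)) + 3·(-5−(27/5))) = ½·(183/10 − 1353/40 − 156/5) = -1869/80, so the ratio is (-1869/80)/(-267/8) = 7/10.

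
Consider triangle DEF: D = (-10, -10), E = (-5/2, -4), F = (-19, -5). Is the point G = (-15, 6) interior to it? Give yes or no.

Barycentric coordinates of G: (-355/183, 238/183, 100/61).
The three coordinates are negative, positive, positive; a point is interior exactly when all three are positive.

no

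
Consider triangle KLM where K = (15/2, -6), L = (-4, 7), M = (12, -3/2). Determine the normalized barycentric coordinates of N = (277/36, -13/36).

(1/6, 2/9, 11/18)

Signed area of the reference triangle: [KLM] = ½·((15/2)·(7−(-3/2)) + (-4)·(-3/2−(-6)) + 12·(-6−7)) = ½·(255/4 − 18 − 156) = -441/8.
[NLM] = ½·((277/36)·(7−(-3/2)) + (-4)·(-3/2−(-13/36)) + 12·(-13/36−7)) = ½·(4709/72 + 41/9 − 265/3) = -147/16, so the K-coordinate is (-147/16)/(-441/8) = 1/6.
[KNM] = ½·((15/2)·(-13/36−(-3/2)) + (277/36)·(-3/2−(-6)) + 12·(-6−(-13/36))) = ½·(205/24 + 277/8 − 203/3) = -49/4, so the L-coordinate is 2/9.
[KLN] = ½·((15/2)·(7−(-13/36)) + (-4)·(-13/36−(-6)) + (277/36)·(-6−7)) = ½·(1325/24 − 203/9 − 3601/36) = -539/16, so the M-coordinate is 11/18.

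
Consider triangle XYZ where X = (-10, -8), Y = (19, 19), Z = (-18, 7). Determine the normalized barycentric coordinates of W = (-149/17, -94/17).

(15/17, 1/17, 1/17)

Signed area of the reference triangle: [XYZ] = ½·((-10)·(19−7) + 19·(7−(-8)) + (-18)·(-8−19)) = ½·(-120 + 285 + 486) = 651/2.
[WYZ] = ½·((-149/17)·(19−7) + 19·(7−(-94/17)) + (-18)·(-94/17−19)) = ½·(-1788/17 + 4047/17 + 7506/17) = 9765/34, so the X-coordinate is (9765/34)/(651/2) = 15/17.
[XWZ] = ½·((-10)·(-94/17−7) + (-149/17)·(7−(-8)) + (-18)·(-8−(-94/17))) = ½·(2130/17 − 2235/17 + 756/17) = 651/34, so the Y-coordinate is 1/17.
[XYW] = ½·((-10)·(19−(-94/17)) + 19·(-94/17−(-8)) + (-149/17)·(-8−19)) = ½·(-4170/17 + 798/17 + 4023/17) = 651/34, so the Z-coordinate is 1/17.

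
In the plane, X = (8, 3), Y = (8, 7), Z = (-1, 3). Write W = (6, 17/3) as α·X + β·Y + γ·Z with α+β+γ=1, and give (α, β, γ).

Signed area of the reference triangle: [XYZ] = ½·(8·(7−3) + 8·(3−3) + (-1)·(3−7)) = ½·(32 + 0 + 4) = 18.
[WYZ] = ½·(6·(7−3) + 8·(3−(17/3)) + (-1)·(17/3−7)) = ½·(24 − 64/3 + 4/3) = 2, so the X-coordinate is 2/18 = 1/9.
[XWZ] = ½·(8·(17/3−3) + 6·(3−3) + (-1)·(3−(17/3))) = ½·(64/3 + 0 + 8/3) = 12, so the Y-coordinate is 2/3.
[XYW] = ½·(8·(7−(17/3)) + 8·(17/3−3) + 6·(3−7)) = ½·(32/3 + 64/3 − 24) = 4, so the Z-coordinate is 2/9.
Check: 1/9 + 2/3 + 2/9 = 1.

(1/9, 2/3, 2/9)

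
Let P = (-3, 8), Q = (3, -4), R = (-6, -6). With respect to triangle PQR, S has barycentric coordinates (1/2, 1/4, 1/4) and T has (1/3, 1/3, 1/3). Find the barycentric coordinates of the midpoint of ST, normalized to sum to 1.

(5/12, 7/24, 7/24)

Since both coordinate triples sum to 1, the midpoint's barycentrics are the componentwise average.
(1/2+1/3)/2 = 5/12; similarly 7/24 and 7/24.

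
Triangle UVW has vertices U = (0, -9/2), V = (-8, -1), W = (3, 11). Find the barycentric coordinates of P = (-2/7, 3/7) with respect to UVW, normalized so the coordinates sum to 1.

Signed area of the reference triangle: [UVW] = ½·(0·(-1−11) + (-8)·(11−(-9/2)) + 3·(-9/2−(-1))) = ½·(0 − 124 − 21/2) = -269/4.
[PVW] = ½·((-2/7)·(-1−11) + (-8)·(11−(3/7)) + 3·(3/7−(-1))) = ½·(24/7 − 592/7 + 30/7) = -269/7, so the U-coordinate is (-269/7)/(-269/4) = 4/7.
[UPW] = ½·(0·(3/7−11) + (-2/7)·(11−(-9/2)) + 3·(-9/2−(3/7))) = ½·(0 − 31/7 − 207/14) = -269/28, so the V-coordinate is 1/7.
[UVP] = ½·(0·(-1−(3/7)) + (-8)·(3/7−(-9/2)) + (-2/7)·(-9/2−(-1))) = ½·(0 − 276/7 + 1) = -269/14, so the W-coordinate is 2/7.
Check: 4/7 + 1/7 + 2/7 = 1.

(4/7, 1/7, 2/7)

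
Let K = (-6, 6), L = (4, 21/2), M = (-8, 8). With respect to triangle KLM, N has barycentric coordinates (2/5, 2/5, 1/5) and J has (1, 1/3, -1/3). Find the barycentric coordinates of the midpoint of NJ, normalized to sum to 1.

(7/10, 11/30, -1/15)

Since both coordinate triples sum to 1, the midpoint's barycentrics are the componentwise average.
(2/5+1)/2 = 7/10; similarly 11/30 and -1/15.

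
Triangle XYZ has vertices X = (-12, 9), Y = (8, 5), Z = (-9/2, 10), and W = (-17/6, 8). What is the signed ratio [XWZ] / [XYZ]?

1/3

[XYZ] = ½·((-12)·(5−10) + 8·(10−9) + (-9/2)·(9−5)) = ½·(60 + 8 − 18) = 25.
[XWZ] = ½·((-12)·(8−10) + (-17/6)·(10−9) + (-9/2)·(9−8)) = ½·(24 − 17/6 − 9/2) = 25/3, so the ratio is (25/3)/25 = 1/3.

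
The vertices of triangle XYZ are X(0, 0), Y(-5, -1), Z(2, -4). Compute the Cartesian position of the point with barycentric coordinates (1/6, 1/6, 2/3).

W = (1/6)·X + (1/6)·Y + (2/3)·Z.
x-coordinate: (1/6)·0 + (1/6)·(-5) + (2/3)·2 = 1/2.
y-coordinate: (1/6)·0 + (1/6)·(-1) + (2/3)·(-4) = -17/6.

(1/2, -17/6)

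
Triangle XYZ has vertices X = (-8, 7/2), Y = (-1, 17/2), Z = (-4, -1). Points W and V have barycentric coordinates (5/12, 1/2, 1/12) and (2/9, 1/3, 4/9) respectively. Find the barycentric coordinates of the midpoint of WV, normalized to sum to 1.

Since both coordinate triples sum to 1, the midpoint's barycentrics are the componentwise average.
(5/12+2/9)/2 = 23/72; similarly 5/12 and 19/72.

(23/72, 5/12, 19/72)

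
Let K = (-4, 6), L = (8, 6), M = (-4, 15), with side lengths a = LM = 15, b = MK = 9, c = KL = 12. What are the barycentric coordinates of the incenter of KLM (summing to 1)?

(5/12, 1/4, 1/3)

The incenter has barycentric coordinates proportional to the opposite side lengths: (15 : 9 : 12).
Normalizing by 15+9+12 = 36 gives (5/12, 1/4, 1/3).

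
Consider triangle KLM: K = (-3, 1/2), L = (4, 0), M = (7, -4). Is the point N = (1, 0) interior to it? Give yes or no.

yes

Barycentric coordinates of N: (24/53, 26/53, 3/53).
The three coordinates are positive, positive, positive; a point is interior exactly when all three are positive.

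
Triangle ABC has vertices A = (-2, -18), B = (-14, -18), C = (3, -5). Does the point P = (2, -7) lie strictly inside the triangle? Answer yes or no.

Barycentric coordinates of P: (7/52, 1/52, 11/13).
The three coordinates are positive, positive, positive; a point is interior exactly when all three are positive.

yes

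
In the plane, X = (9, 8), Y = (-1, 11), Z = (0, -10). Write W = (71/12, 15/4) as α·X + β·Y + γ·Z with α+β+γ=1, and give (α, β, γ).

(2/3, 1/12, 1/4)

Signed area of the reference triangle: [XYZ] = ½·(9·(11−(-10)) + (-1)·(-10−8) + 0·(8−11)) = ½·(189 + 18 + 0) = 207/2.
[WYZ] = ½·((71/12)·(11−(-10)) + (-1)·(-10−(15/4)) + 0·(15/4−11)) = ½·(497/4 + 55/4 + 0) = 69, so the X-coordinate is 69/(207/2) = 2/3.
[XWZ] = ½·(9·(15/4−(-10)) + (71/12)·(-10−8) + 0·(8−(15/4))) = ½·(495/4 − 213/2 + 0) = 69/8, so the Y-coordinate is 1/12.
[XYW] = ½·(9·(11−(15/4)) + (-1)·(15/4−8) + (71/12)·(8−11)) = ½·(261/4 + 17/4 − 71/4) = 207/8, so the Z-coordinate is 1/4.
Check: 2/3 + 1/12 + 1/4 = 1.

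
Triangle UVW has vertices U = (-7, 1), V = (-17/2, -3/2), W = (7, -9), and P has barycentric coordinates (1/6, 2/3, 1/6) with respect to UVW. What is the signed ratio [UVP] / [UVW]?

1/6

The signed ratio [UVP]/[UVW] equals the barycentric coordinate of P at vertex W, which is 1/6.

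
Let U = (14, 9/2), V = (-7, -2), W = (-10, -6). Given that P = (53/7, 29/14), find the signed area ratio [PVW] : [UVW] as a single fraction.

[UVW] = ½·(14·(-2−(-6)) + (-7)·(-6−(9/2)) + (-10)·(9/2−(-2))) = ½·(56 + 147/2 − 65) = 129/4.
[PVW] = ½·((53/7)·(-2−(-6)) + (-7)·(-6−(29/14)) + (-10)·(29/14−(-2))) = ½·(212/7 + 113/2 − 285/7) = 645/28, so the ratio is (645/28)/(129/4) = 5/7.

5/7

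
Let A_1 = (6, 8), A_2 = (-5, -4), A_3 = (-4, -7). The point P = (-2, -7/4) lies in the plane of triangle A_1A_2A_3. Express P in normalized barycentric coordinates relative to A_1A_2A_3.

(1/4, 1/2, 1/4)

Signed area of the reference triangle: [A_1A_2A_3] = ½·(6·(-4−(-7)) + (-5)·(-7−8) + (-4)·(8−(-4))) = ½·(18 + 75 − 48) = 45/2.
[PA_2A_3] = ½·((-2)·(-4−(-7)) + (-5)·(-7−(-7/4)) + (-4)·(-7/4−(-4))) = ½·(-6 + 105/4 − 9) = 45/8, so the A_1-coordinate is (45/8)/(45/2) = 1/4.
[A_1PA_3] = ½·(6·(-7/4−(-7)) + (-2)·(-7−8) + (-4)·(8−(-7/4))) = ½·(63/2 + 30 − 39) = 45/4, so the A_2-coordinate is 1/2.
[A_1A_2P] = ½·(6·(-4−(-7/4)) + (-5)·(-7/4−8) + (-2)·(8−(-4))) = ½·(-27/2 + 195/4 − 24) = 45/8, so the A_3-coordinate is 1/4.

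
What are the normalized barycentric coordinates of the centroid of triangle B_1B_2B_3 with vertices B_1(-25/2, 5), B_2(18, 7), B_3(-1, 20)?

(1/3, 1/3, 1/3)

The centroid is the average of the vertices, so each weight is 1/3.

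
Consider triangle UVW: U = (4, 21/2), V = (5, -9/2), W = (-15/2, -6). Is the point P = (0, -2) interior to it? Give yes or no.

Barycentric coordinates of P: (155/756, 311/756, 145/378).
The three coordinates are positive, positive, positive; a point is interior exactly when all three are positive.

yes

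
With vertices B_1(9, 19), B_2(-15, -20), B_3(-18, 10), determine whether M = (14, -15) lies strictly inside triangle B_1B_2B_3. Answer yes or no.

Barycentric coordinates of M: (295/279, 107/93, -337/279).
The three coordinates are positive, positive, negative; a point is interior exactly when all three are positive.

no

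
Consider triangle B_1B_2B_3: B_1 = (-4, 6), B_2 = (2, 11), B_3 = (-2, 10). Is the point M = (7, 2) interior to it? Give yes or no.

no

Barycentric coordinates of M: (41/14, 26/7, -79/14).
The three coordinates are positive, positive, negative; a point is interior exactly when all three are positive.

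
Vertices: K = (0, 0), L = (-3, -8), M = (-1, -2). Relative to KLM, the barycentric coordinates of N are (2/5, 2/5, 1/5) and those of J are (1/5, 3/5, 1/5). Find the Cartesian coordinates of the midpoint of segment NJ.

Barycentric coordinates of the midpoint are the average: (3/10, 1/2, 1/5).
Converting: (3/10)·K + (1/2)·L + (1/5)·M = (-17/10, -22/5).

(-17/10, -22/5)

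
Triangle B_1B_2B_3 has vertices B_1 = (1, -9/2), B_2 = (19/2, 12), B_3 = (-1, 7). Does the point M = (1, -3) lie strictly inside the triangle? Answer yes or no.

yes

Barycentric coordinates of M: (460/523, 12/523, 51/523).
The three coordinates are positive, positive, positive; a point is interior exactly when all three are positive.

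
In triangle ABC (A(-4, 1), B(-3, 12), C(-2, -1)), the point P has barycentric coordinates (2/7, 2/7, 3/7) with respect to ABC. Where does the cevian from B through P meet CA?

Line BP meets CA where the B-coordinate vanishes; zeroing P's B-weight and renormalizing leaves C, A-weights 3/7 : 2/7 → (3/5, 2/5).
So Q = (3/5)·C + (2/5)·A = (-14/5, -1/5).

(-14/5, -1/5)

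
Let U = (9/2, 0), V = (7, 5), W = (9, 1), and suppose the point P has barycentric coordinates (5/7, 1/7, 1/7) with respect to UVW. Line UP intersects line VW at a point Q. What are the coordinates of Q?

Line UP meets VW where the U-coordinate vanishes; zeroing P's U-weight and renormalizing leaves V, W-weights 1/7 : 1/7 → (1/2, 1/2).
So Q = (1/2)·V + (1/2)·W = (8, 3).

(8, 3)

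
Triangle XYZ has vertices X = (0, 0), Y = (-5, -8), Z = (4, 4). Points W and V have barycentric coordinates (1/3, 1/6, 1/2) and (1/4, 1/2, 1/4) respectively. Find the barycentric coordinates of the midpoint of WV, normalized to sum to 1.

(7/24, 1/3, 3/8)

Since both coordinate triples sum to 1, the midpoint's barycentrics are the componentwise average.
(1/3+1/4)/2 = 7/24; similarly 1/3 and 3/8.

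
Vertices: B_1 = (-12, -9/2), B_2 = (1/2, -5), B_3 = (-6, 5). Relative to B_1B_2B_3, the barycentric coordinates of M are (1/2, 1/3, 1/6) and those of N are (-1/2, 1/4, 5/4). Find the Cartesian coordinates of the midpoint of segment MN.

Barycentric coordinates of the midpoint are the average: (0, 7/24, 17/24).
Converting: 0·B_1 + (7/24)·B_2 + (17/24)·B_3 = (-197/48, 25/12).

(-197/48, 25/12)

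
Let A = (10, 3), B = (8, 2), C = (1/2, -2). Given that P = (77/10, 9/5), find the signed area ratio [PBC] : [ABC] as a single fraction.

3/5

[ABC] = ½·(10·(2−(-2)) + 8·(-2−3) + (1/2)·(3−2)) = ½·(40 − 40 + 1/2) = 1/4.
[PBC] = ½·((77/10)·(2−(-2)) + 8·(-2−(9/5)) + (1/2)·(9/5−2)) = ½·(154/5 − 152/5 − 1/10) = 3/20, so the ratio is (3/20)/(1/4) = 3/5.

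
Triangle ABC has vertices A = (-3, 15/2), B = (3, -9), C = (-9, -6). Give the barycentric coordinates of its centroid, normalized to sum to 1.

(1/3, 1/3, 1/3)

The centroid is the average of the vertices, so each weight is 1/3.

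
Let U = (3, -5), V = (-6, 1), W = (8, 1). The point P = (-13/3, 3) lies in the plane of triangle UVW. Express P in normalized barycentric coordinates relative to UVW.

Signed area of the reference triangle: [UVW] = ½·(3·(1−1) + (-6)·(1−(-5)) + 8·(-5−1)) = ½·(0 − 36 − 48) = -42.
[PVW] = ½·((-13/3)·(1−1) + (-6)·(1−3) + 8·(3−1)) = ½·(0 + 12 + 16) = 14, so the U-coordinate is 14/(-42) = -1/3.
[UPW] = ½·(3·(3−1) + (-13/3)·(1−(-5)) + 8·(-5−3)) = ½·(6 − 26 − 64) = -42, so the V-coordinate is 1.
[UVP] = ½·(3·(1−3) + (-6)·(3−(-5)) + (-13/3)·(-5−1)) = ½·(-6 − 48 + 26) = -14, so the W-coordinate is 1/3.

(-1/3, 1, 1/3)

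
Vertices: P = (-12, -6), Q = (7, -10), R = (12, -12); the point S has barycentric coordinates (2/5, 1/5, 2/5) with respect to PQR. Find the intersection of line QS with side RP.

(0, -9)

Line QS meets RP where the Q-coordinate vanishes; zeroing S's Q-weight and renormalizing leaves R, P-weights 2/5 : 2/5 → (1/2, 1/2).
So T = (1/2)·R + (1/2)·P = (0, -9).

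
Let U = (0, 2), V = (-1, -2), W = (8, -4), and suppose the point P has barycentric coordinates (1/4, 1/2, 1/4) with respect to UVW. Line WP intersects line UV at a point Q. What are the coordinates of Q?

(-2/3, -2/3)

Line WP meets UV where the W-coordinate vanishes; zeroing P's W-weight and renormalizing leaves U, V-weights 1/4 : 1/2 → (1/3, 2/3).
So Q = (1/3)·U + (2/3)·V = (-2/3, -2/3).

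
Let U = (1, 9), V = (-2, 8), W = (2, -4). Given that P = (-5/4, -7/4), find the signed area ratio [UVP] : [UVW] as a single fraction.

[UVW] = ½·(1·(8−(-4)) + (-2)·(-4−9) + 2·(9−8)) = ½·(12 + 26 + 2) = 20.
[UVP] = ½·(1·(8−(-7/4)) + (-2)·(-7/4−9) + (-5/4)·(9−8)) = ½·(39/4 + 43/2 − 5/4) = 15, so the ratio is 15/20 = 3/4.

3/4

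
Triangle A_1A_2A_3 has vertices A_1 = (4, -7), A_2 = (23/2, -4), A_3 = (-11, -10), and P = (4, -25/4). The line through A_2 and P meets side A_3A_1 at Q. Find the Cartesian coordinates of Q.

(-7/2, -17/2)

Barycentric coordinates of P with respect to A_1A_2A_3: (1/4, 1/2, 1/4).
On side A_3A_1 the A_2-coordinate is zero; dropping P's A_2-weight 1/2 and renormalizing the remaining 1/4 : 1/4 gives weights 1/2, 1/2 on A_3, A_1.
Q = (1/2)·(-11, -10) + (1/2)·(4, -7) = (-7/2, -17/2).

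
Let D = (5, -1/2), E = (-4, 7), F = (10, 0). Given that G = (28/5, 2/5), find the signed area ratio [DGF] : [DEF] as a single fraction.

1/10

[DEF] = ½·(5·(7−0) + (-4)·(0−(-1/2)) + 10·(-1/2−7)) = ½·(35 − 2 − 75) = -21.
[DGF] = ½·(5·(2/5−0) + (28/5)·(0−(-1/2)) + 10·(-1/2−(2/5))) = ½·(2 + 14/5 − 9) = -21/10, so the ratio is (-21/10)/(-21) = 1/10.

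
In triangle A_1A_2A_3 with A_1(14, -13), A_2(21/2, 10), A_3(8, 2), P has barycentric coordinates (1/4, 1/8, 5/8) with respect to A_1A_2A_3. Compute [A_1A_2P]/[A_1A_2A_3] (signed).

The signed ratio [A_1A_2P]/[A_1A_2A_3] equals the barycentric coordinate of P at vertex A_3, which is 5/8.

5/8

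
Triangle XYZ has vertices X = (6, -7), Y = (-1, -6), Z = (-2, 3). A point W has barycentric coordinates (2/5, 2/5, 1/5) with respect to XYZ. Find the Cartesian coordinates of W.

(8/5, -23/5)

W = (2/5)·X + (2/5)·Y + (1/5)·Z.
x-coordinate: (2/5)·6 + (2/5)·(-1) + (1/5)·(-2) = 8/5.
y-coordinate: (2/5)·(-7) + (2/5)·(-6) + (1/5)·3 = -23/5.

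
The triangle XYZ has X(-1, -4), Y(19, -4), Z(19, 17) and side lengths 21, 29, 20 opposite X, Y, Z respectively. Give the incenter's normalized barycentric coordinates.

The incenter has barycentric coordinates proportional to the opposite side lengths: (21 : 29 : 20).
Normalizing by 21+29+20 = 70 gives (3/10, 29/70, 2/7).

(3/10, 29/70, 2/7)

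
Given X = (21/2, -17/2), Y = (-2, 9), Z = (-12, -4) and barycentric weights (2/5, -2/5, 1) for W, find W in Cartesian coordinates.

W = (2/5)·X + (-2/5)·Y + 1·Z.
x-coordinate: (2/5)·(21/2) + (-2/5)·(-2) + 1·(-12) = -7.
y-coordinate: (2/5)·(-17/2) + (-2/5)·9 + 1·(-4) = -11.

(-7, -11)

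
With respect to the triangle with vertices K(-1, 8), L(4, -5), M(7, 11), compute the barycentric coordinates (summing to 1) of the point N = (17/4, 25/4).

(1/4, 1/4, 1/2)

Signed area of the reference triangle: [KLM] = ½·((-1)·(-5−11) + 4·(11−8) + 7·(8−(-5))) = ½·(16 + 12 + 91) = 119/2.
[NLM] = ½·((17/4)·(-5−11) + 4·(11−(25/4)) + 7·(25/4−(-5))) = ½·(-68 + 19 + 315/4) = 119/8, so the K-coordinate is (119/8)/(119/2) = 1/4.
[KNM] = ½·((-1)·(25/4−11) + (17/4)·(11−8) + 7·(8−(25/4))) = ½·(19/4 + 51/4 + 49/4) = 119/8, so the L-coordinate is 1/4.
[KLN] = ½·((-1)·(-5−(25/4)) + 4·(25/4−8) + (17/4)·(8−(-5))) = ½·(45/4 − 7 + 221/4) = 119/4, so the M-coordinate is 1/2.
Check: 1/4 + 1/4 + 1/2 = 1.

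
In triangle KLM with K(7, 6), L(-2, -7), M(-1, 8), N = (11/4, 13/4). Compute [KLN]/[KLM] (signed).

[KLM] = ½·(7·(-7−8) + (-2)·(8−6) + (-1)·(6−(-7))) = ½·(-105 − 4 − 13) = -61.
[KLN] = ½·(7·(-7−(13/4)) + (-2)·(13/4−6) + (11/4)·(6−(-7))) = ½·(-287/4 + 11/2 + 143/4) = -61/4, so the ratio is (-61/4)/(-61) = 1/4.

1/4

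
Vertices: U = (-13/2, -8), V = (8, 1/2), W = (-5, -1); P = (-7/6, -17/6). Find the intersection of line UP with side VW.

Barycentric coordinates of P with respect to UVW: (1/3, 1/3, 1/3).
On side VW the U-coordinate is zero; dropping P's U-weight 1/3 and renormalizing the remaining 1/3 : 1/3 gives weights 1/2, 1/2 on V, W.
Q = (1/2)·(8, 1/2) + (1/2)·(-5, -1) = (3/2, -1/4).

(3/2, -1/4)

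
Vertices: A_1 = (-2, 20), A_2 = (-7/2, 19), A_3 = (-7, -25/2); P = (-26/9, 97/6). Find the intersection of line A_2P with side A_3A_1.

Barycentric coordinates of P with respect to A_1A_2A_3: (2/3, 2/9, 1/9).
On side A_3A_1 the A_2-coordinate is zero; dropping P's A_2-weight 2/9 and renormalizing the remaining 1/9 : 2/3 gives weights 1/7, 6/7 on A_3, A_1.
Q = (1/7)·(-7, -25/2) + (6/7)·(-2, 20) = (-19/7, 215/14).

(-19/7, 215/14)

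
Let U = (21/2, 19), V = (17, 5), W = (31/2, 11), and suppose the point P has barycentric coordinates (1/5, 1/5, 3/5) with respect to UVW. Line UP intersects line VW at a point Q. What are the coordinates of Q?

(127/8, 19/2)

Line UP meets VW where the U-coordinate vanishes; zeroing P's U-weight and renormalizing leaves V, W-weights 1/5 : 3/5 → (1/4, 3/4).
So Q = (1/4)·V + (3/4)·W = (127/8, 19/2).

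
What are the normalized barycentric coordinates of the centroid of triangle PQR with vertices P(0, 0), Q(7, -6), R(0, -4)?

(1/3, 1/3, 1/3)

The centroid is the average of the vertices, so each weight is 1/3.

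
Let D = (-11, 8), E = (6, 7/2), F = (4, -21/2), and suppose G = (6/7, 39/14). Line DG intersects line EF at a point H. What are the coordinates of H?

(28/5, 7/10)

Barycentric coordinates of G with respect to DEF: (2/7, 4/7, 1/7).
On side EF the D-coordinate is zero; dropping G's D-weight 2/7 and renormalizing the remaining 4/7 : 1/7 gives weights 4/5, 1/5 on E, F.
H = (4/5)·(6, 7/2) + (1/5)·(4, -21/2) = (28/5, 7/10).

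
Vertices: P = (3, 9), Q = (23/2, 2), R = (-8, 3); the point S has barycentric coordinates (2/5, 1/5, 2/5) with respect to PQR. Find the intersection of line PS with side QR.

(-3/2, 8/3)

Line PS meets QR where the P-coordinate vanishes; zeroing S's P-weight and renormalizing leaves Q, R-weights 1/5 : 2/5 → (1/3, 2/3).
So T = (1/3)·Q + (2/3)·R = (-3/2, 8/3).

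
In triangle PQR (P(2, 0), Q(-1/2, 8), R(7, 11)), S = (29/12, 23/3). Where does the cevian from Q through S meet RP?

Barycentric coordinates of S with respect to PQR: (1/6, 1/2, 1/3).
On side RP the Q-coordinate is zero; dropping S's Q-weight 1/2 and renormalizing the remaining 1/3 : 1/6 gives weights 2/3, 1/3 on R, P.
T = (2/3)·(7, 11) + (1/3)·(2, 0) = (16/3, 22/3).

(16/3, 22/3)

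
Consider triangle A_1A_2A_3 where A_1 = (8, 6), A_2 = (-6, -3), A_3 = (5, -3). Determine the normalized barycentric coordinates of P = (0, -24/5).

(-1/5, 2/5, 4/5)

Signed area of the reference triangle: [A_1A_2A_3] = ½·(8·(-3−(-3)) + (-6)·(-3−6) + 5·(6−(-3))) = ½·(0 + 54 + 45) = 99/2.
[PA_2A_3] = ½·(0·(-3−(-3)) + (-6)·(-3−(-24/5)) + 5·(-24/5−(-3))) = ½·(0 − 54/5 − 9) = -99/10, so the A_1-coordinate is (-99/10)/(99/2) = -1/5.
[A_1PA_3] = ½·(8·(-24/5−(-3)) + 0·(-3−6) + 5·(6−(-24/5))) = ½·(-72/5 + 0 + 54) = 99/5, so the A_2-coordinate is 2/5.
[A_1A_2P] = ½·(8·(-3−(-24/5)) + (-6)·(-24/5−6) + 0·(6−(-3))) = ½·(72/5 + 324/5 + 0) = 198/5, so the A_3-coordinate is 4/5.
Check: -1/5 + 2/5 + 4/5 = 1.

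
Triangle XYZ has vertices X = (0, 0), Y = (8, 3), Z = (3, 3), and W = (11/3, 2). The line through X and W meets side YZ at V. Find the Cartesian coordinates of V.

Barycentric coordinates of W with respect to XYZ: (1/3, 1/3, 1/3).
On side YZ the X-coordinate is zero; dropping W's X-weight 1/3 and renormalizing the remaining 1/3 : 1/3 gives weights 1/2, 1/2 on Y, Z.
V = (1/2)·(8, 3) + (1/2)·(3, 3) = (11/2, 3).

(11/2, 3)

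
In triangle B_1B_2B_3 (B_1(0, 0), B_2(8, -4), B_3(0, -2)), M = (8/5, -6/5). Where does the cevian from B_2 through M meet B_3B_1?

Barycentric coordinates of M with respect to B_1B_2B_3: (3/5, 1/5, 1/5).
On side B_3B_1 the B_2-coordinate is zero; dropping M's B_2-weight 1/5 and renormalizing the remaining 1/5 : 3/5 gives weights 1/4, 3/4 on B_3, B_1.
N = (1/4)·(0, -2) + (3/4)·(0, 0) = (0, -1/2).

(0, -1/2)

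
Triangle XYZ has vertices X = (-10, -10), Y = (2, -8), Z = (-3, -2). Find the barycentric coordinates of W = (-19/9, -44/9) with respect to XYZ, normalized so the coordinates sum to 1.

Signed area of the reference triangle: [XYZ] = ½·((-10)·(-8−(-2)) + 2·(-2−(-10)) + (-3)·(-10−(-8))) = ½·(60 + 16 + 6) = 41.
[WYZ] = ½·((-19/9)·(-8−(-2)) + 2·(-2−(-44/9)) + (-3)·(-44/9−(-8))) = ½·(38/3 + 52/9 − 28/3) = 41/9, so the X-coordinate is (41/9)/41 = 1/9.
[XWZ] = ½·((-10)·(-44/9−(-2)) + (-19/9)·(-2−(-10)) + (-3)·(-10−(-44/9))) = ½·(260/9 − 152/9 + 46/3) = 41/3, so the Y-coordinate is 1/3.
[XYW] = ½·((-10)·(-8−(-44/9)) + 2·(-44/9−(-10)) + (-19/9)·(-10−(-8))) = ½·(280/9 + 92/9 + 38/9) = 205/9, so the Z-coordinate is 5/9.
Check: 1/9 + 1/3 + 5/9 = 1.

(1/9, 1/3, 5/9)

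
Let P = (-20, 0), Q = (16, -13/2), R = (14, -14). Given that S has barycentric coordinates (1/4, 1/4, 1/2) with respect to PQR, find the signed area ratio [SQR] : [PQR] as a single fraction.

1/4

The signed ratio [SQR]/[PQR] equals the barycentric coordinate of S at vertex P, which is 1/4.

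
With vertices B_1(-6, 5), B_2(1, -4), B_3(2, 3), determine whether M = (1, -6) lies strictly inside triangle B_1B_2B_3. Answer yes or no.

no

Barycentric coordinates of M: (-1/29, 37/29, -7/29).
The three coordinates are negative, positive, negative; a point is interior exactly when all three are positive.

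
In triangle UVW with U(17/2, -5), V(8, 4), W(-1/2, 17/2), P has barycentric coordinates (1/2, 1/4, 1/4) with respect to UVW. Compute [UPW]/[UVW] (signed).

1/4

The signed ratio [UPW]/[UVW] equals the barycentric coordinate of P at vertex V, which is 1/4.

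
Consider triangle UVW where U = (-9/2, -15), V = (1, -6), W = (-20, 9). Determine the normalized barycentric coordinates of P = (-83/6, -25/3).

(1, -4/9, 4/9)

Signed area of the reference triangle: [UVW] = ½·((-9/2)·(-6−9) + 1·(9−(-15)) + (-20)·(-15−(-6))) = ½·(135/2 + 24 + 180) = 543/4.
[PVW] = ½·((-83/6)·(-6−9) + 1·(9−(-25/3)) + (-20)·(-25/3−(-6))) = ½·(415/2 + 52/3 + 140/3) = 543/4, so the U-coordinate is (543/4)/(543/4) = 1.
[UPW] = ½·((-9/2)·(-25/3−9) + (-83/6)·(9−(-15)) + (-20)·(-15−(-25/3))) = ½·(78 − 332 + 400/3) = -181/3, so the V-coordinate is -4/9.
[UVP] = ½·((-9/2)·(-6−(-25/3)) + 1·(-25/3−(-15)) + (-83/6)·(-15−(-6))) = ½·(-21/2 + 20/3 + 249/2) = 181/3, so the W-coordinate is 4/9.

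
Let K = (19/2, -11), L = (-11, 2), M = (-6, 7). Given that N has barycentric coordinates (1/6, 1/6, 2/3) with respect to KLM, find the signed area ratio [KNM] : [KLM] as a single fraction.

The signed ratio [KNM]/[KLM] equals the barycentric coordinate of N at vertex L, which is 1/6.

1/6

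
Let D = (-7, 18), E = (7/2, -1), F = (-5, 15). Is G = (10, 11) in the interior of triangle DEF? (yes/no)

Barycentric coordinates of G: (-412/13, -74/13, 499/13).
The three coordinates are negative, negative, positive; a point is interior exactly when all three are positive.

no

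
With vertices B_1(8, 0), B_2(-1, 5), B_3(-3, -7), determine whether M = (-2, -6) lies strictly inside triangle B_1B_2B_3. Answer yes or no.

yes

Barycentric coordinates of M: (5/59, 2/59, 52/59).
The three coordinates are positive, positive, positive; a point is interior exactly when all three are positive.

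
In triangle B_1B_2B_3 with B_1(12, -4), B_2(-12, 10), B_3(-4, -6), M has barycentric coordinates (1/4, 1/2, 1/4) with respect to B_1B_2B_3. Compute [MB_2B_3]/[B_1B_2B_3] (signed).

1/4

The signed ratio [MB_2B_3]/[B_1B_2B_3] equals the barycentric coordinate of M at vertex B_1, which is 1/4.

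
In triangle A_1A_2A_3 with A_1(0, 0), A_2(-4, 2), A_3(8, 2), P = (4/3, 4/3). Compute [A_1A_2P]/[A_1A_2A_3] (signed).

1/3

[A_1A_2A_3] = ½·(0·(2−2) + (-4)·(2−0) + 8·(0−2)) = ½·(0 − 8 − 16) = -12.
[A_1A_2P] = ½·(0·(2−(4/3)) + (-4)·(4/3−0) + (4/3)·(0−2)) = ½·(0 − 16/3 − 8/3) = -4, so the ratio is (-4)/(-12) = 1/3.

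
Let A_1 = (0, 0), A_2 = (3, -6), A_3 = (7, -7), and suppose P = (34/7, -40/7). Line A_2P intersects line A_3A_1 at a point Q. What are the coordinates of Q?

Barycentric coordinates of P with respect to A_1A_2A_3: (1/7, 2/7, 4/7).
On side A_3A_1 the A_2-coordinate is zero; dropping P's A_2-weight 2/7 and renormalizing the remaining 4/7 : 1/7 gives weights 4/5, 1/5 on A_3, A_1.
Q = (4/5)·(7, -7) + (1/5)·(0, 0) = (28/5, -28/5).

(28/5, -28/5)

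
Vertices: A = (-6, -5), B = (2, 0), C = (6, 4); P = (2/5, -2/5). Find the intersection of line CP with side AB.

(-10/3, -10/3)

Barycentric coordinates of P with respect to ABC: (2/5, 1/5, 2/5).
On side AB the C-coordinate is zero; dropping P's C-weight 2/5 and renormalizing the remaining 2/5 : 1/5 gives weights 2/3, 1/3 on A, B.
Q = (2/3)·(-6, -5) + (1/3)·(2, 0) = (-10/3, -10/3).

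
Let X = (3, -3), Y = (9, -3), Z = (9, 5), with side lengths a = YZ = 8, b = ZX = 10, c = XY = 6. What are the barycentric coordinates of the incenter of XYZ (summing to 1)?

(1/3, 5/12, 1/4)

The incenter has barycentric coordinates proportional to the opposite side lengths: (8 : 10 : 6).
Normalizing by 8+10+6 = 24 gives (1/3, 5/12, 1/4).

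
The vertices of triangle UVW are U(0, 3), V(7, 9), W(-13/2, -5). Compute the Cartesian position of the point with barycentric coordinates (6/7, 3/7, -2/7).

(34/7, 55/7)

P = (6/7)·U + (3/7)·V + (-2/7)·W.
x-coordinate: (6/7)·0 + (3/7)·7 + (-2/7)·(-13/2) = 34/7.
y-coordinate: (6/7)·3 + (3/7)·9 + (-2/7)·(-5) = 55/7.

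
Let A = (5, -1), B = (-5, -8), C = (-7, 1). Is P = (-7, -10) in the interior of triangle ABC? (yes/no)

no

Barycentric coordinates of P: (-11/52, 33/26, -3/52).
The three coordinates are negative, positive, negative; a point is interior exactly when all three are positive.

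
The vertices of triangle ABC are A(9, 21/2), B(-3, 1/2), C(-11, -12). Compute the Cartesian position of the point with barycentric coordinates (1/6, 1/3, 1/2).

(-5, -49/12)

P = (1/6)·A + (1/3)·B + (1/2)·C.
x-coordinate: (1/6)·9 + (1/3)·(-3) + (1/2)·(-11) = -5.
y-coordinate: (1/6)·(21/2) + (1/3)·(1/2) + (1/2)·(-12) = -49/12.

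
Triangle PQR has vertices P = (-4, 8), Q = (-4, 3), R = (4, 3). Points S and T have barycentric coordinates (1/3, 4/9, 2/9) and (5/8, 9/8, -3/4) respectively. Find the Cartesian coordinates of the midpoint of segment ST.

Barycentric coordinates of the midpoint are the average: (23/48, 113/144, -19/72).
Converting: (23/48)·P + (113/144)·Q + (-19/72)·R = (-55/9, 259/48).

(-55/9, 259/48)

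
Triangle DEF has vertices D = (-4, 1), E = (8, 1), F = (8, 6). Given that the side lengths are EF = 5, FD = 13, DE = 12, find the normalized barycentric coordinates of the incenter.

(1/6, 13/30, 2/5)

The incenter has barycentric coordinates proportional to the opposite side lengths: (5 : 13 : 12).
Normalizing by 5+13+12 = 30 gives (1/6, 13/30, 2/5).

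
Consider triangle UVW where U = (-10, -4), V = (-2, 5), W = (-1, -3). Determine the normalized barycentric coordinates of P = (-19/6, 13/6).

Signed area of the reference triangle: [UVW] = ½·((-10)·(5−(-3)) + (-2)·(-3−(-4)) + (-1)·(-4−5)) = ½·(-80 − 2 + 9) = -73/2.
[PVW] = ½·((-19/6)·(5−(-3)) + (-2)·(-3−(13/6)) + (-1)·(13/6−5)) = ½·(-76/3 + 31/3 + 17/6) = -73/12, so the U-coordinate is (-73/12)/(-73/2) = 1/6.
[UPW] = ½·((-10)·(13/6−(-3)) + (-19/6)·(-3−(-4)) + (-1)·(-4−(13/6))) = ½·(-155/3 − 19/6 + 37/6) = -73/3, so the V-coordinate is 2/3.
[UVP] = ½·((-10)·(5−(13/6)) + (-2)·(13/6−(-4)) + (-19/6)·(-4−5)) = ½·(-85/3 − 37/3 + 57/2) = -73/12, so the W-coordinate is 1/6.

(1/6, 2/3, 1/6)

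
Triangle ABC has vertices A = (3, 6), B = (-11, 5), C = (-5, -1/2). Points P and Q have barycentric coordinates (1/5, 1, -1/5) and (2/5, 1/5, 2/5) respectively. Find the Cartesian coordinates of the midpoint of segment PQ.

(-31/5, 19/4)

Barycentric coordinates of the midpoint are the average: (3/10, 3/5, 1/10).
Converting: (3/10)·A + (3/5)·B + (1/10)·C = (-31/5, 19/4).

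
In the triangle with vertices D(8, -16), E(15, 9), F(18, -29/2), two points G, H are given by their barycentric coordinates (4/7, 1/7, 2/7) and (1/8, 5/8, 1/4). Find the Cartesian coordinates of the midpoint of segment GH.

Barycentric coordinates of the midpoint are the average: (39/112, 43/112, 15/56).
Converting: (39/112)·D + (43/112)·E + (15/56)·F = (1497/112, -6).

(1497/112, -6)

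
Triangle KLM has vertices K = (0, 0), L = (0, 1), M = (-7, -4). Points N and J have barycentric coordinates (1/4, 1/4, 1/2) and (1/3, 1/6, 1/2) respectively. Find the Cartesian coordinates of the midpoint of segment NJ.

Barycentric coordinates of the midpoint are the average: (7/24, 5/24, 1/2).
Converting: (7/24)·K + (5/24)·L + (1/2)·M = (-7/2, -43/24).

(-7/2, -43/24)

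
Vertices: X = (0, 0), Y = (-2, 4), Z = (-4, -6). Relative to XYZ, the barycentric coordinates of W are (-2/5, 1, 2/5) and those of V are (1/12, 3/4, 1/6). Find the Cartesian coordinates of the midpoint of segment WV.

(-173/60, 9/5)

Barycentric coordinates of the midpoint are the average: (-19/120, 7/8, 17/60).
Converting: (-19/120)·X + (7/8)·Y + (17/60)·Z = (-173/60, 9/5).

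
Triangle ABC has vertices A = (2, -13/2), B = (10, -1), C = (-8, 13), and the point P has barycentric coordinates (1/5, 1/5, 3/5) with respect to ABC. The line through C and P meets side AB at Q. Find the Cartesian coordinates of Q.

(6, -15/4)

Line CP meets AB where the C-coordinate vanishes; zeroing P's C-weight and renormalizing leaves A, B-weights 1/5 : 1/5 → (1/2, 1/2).
So Q = (1/2)·A + (1/2)·B = (6, -15/4).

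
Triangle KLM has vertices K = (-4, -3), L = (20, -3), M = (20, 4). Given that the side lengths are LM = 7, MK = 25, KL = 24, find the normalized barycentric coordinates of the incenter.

(1/8, 25/56, 3/7)

The incenter has barycentric coordinates proportional to the opposite side lengths: (7 : 25 : 24).
Normalizing by 7+25+24 = 56 gives (1/8, 25/56, 3/7).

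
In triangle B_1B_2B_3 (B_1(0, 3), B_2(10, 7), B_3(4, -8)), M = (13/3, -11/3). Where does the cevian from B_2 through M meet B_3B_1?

(16/5, -29/5)

Barycentric coordinates of M with respect to B_1B_2B_3: (1/6, 1/6, 2/3).
On side B_3B_1 the B_2-coordinate is zero; dropping M's B_2-weight 1/6 and renormalizing the remaining 2/3 : 1/6 gives weights 4/5, 1/5 on B_3, B_1.
N = (4/5)·(4, -8) + (1/5)·(0, 3) = (16/5, -29/5).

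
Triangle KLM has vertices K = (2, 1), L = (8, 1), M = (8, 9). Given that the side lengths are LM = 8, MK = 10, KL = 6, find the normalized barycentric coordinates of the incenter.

The incenter has barycentric coordinates proportional to the opposite side lengths: (8 : 10 : 6).
Normalizing by 8+10+6 = 24 gives (1/3, 5/12, 1/4).

(1/3, 5/12, 1/4)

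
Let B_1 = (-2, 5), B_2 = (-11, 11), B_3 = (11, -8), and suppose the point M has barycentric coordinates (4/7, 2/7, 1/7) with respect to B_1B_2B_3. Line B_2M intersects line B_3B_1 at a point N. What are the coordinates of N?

Line B_2M meets B_3B_1 where the B_2-coordinate vanishes; zeroing M's B_2-weight and renormalizing leaves B_3, B_1-weights 1/7 : 4/7 → (1/5, 4/5).
So N = (1/5)·B_3 + (4/5)·B_1 = (3/5, 12/5).

(3/5, 12/5)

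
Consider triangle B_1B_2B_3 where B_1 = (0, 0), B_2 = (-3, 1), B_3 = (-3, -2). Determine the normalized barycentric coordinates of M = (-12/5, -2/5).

(1/5, 2/5, 2/5)

Signed area of the reference triangle: [B_1B_2B_3] = ½·(0·(1−(-2)) + (-3)·(-2−0) + (-3)·(0−1)) = ½·(0 + 6 + 3) = 9/2.
[MB_2B_3] = ½·((-12/5)·(1−(-2)) + (-3)·(-2−(-2/5)) + (-3)·(-2/5−1)) = ½·(-36/5 + 24/5 + 21/5) = 9/10, so the B_1-coordinate is (9/10)/(9/2) = 1/5.
[B_1MB_3] = ½·(0·(-2/5−(-2)) + (-12/5)·(-2−0) + (-3)·(0−(-2/5))) = ½·(0 + 24/5 − 6/5) = 9/5, so the B_2-coordinate is 2/5.
[B_1B_2M] = ½·(0·(1−(-2/5)) + (-3)·(-2/5−0) + (-12/5)·(0−1)) = ½·(0 + 6/5 + 12/5) = 9/5, so the B_3-coordinate is 2/5.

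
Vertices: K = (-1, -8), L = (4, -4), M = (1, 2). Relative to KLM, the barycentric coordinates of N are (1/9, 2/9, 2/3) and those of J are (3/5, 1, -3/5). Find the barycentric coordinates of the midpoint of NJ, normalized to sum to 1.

Since both coordinate triples sum to 1, the midpoint's barycentrics are the componentwise average.
(1/9+3/5)/2 = 16/45; similarly 11/18 and 1/30.

(16/45, 11/18, 1/30)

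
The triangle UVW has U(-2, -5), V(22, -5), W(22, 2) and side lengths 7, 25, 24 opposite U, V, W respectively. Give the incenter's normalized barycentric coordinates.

The incenter has barycentric coordinates proportional to the opposite side lengths: (7 : 25 : 24).
Normalizing by 7+25+24 = 56 gives (1/8, 25/56, 3/7).

(1/8, 25/56, 3/7)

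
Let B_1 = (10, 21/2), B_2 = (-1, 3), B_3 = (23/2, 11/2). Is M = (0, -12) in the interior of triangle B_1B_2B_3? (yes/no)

Barycentric coordinates of M: (-152/53, 67/53, 138/53).
The three coordinates are negative, positive, positive; a point is interior exactly when all three are positive.

no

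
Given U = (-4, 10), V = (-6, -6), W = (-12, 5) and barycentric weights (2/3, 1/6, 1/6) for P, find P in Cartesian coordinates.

P = (2/3)·U + (1/6)·V + (1/6)·W.
x-coordinate: (2/3)·(-4) + (1/6)·(-6) + (1/6)·(-12) = -17/3.
y-coordinate: (2/3)·10 + (1/6)·(-6) + (1/6)·5 = 13/2.

(-17/3, 13/2)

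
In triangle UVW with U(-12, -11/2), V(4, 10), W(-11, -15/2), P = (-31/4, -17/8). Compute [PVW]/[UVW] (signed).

1/2

[UVW] = ½·((-12)·(10−(-15/2)) + 4·(-15/2−(-11/2)) + (-11)·(-11/2−10)) = ½·(-210 − 8 + 341/2) = -95/4.
[PVW] = ½·((-31/4)·(10−(-15/2)) + 4·(-15/2−(-17/8)) + (-11)·(-17/8−10)) = ½·(-1085/8 − 43/2 + 1067/8) = -95/8, so the ratio is (-95/8)/(-95/4) = 1/2.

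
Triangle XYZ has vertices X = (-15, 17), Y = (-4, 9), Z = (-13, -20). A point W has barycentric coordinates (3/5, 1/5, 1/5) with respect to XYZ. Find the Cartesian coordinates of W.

(-62/5, 8)

W = (3/5)·X + (1/5)·Y + (1/5)·Z.
x-coordinate: (3/5)·(-15) + (1/5)·(-4) + (1/5)·(-13) = -62/5.
y-coordinate: (3/5)·17 + (1/5)·9 + (1/5)·(-20) = 8.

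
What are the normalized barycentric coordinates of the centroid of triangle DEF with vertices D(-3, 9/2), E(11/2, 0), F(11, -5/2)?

(1/3, 1/3, 1/3)

The centroid is the average of the vertices, so each weight is 1/3.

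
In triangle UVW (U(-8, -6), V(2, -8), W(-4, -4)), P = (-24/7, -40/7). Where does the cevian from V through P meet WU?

Barycentric coordinates of P with respect to UVW: (2/7, 2/7, 3/7).
On side WU the V-coordinate is zero; dropping P's V-weight 2/7 and renormalizing the remaining 3/7 : 2/7 gives weights 3/5, 2/5 on W, U.
Q = (3/5)·(-4, -4) + (2/5)·(-8, -6) = (-28/5, -24/5).

(-28/5, -24/5)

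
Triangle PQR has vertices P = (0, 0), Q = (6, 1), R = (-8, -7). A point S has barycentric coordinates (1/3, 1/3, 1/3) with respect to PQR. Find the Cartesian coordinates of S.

(-2/3, -2)

S = (1/3)·P + (1/3)·Q + (1/3)·R.
x-coordinate: (1/3)·0 + (1/3)·6 + (1/3)·(-8) = -2/3.
y-coordinate: (1/3)·0 + (1/3)·1 + (1/3)·(-7) = -2.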